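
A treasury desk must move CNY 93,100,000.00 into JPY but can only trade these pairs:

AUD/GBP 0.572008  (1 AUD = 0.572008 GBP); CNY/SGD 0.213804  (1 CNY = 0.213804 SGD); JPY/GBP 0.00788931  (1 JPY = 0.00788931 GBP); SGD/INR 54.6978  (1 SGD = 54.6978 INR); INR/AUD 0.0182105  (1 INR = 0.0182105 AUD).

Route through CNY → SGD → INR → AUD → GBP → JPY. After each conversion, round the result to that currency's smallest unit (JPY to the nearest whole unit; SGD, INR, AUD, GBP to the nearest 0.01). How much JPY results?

CNY 93,100,000.00 × 0.213804 = SGD 19,905,152.40
SGD 19,905,152.40 × 54.6978 = INR 1,088,768,044.94
INR 1,088,768,044.94 × 0.0182105 = AUD 19,827,010.48
AUD 19,827,010.48 × 0.572008 = GBP 11,341,208.61
GBP 11,341,208.61 ÷ 0.00788931 = JPY 1,437,541,256

JPY 1,437,541,256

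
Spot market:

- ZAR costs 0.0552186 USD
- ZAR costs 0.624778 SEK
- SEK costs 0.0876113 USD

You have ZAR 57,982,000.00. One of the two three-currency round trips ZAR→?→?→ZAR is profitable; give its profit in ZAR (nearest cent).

Profitable loop is ZAR → USD → SEK → ZAR:
ZAR 57,982,000.00 × 0.0552186 = USD 3,201,684.87
USD 3,201,684.87 ÷ 0.0876113 = SEK 36,544,199.95
SEK 36,544,199.95 ÷ 0.624778 = ZAR 58,491,496.10
Profit = ZAR 58,491,496.10 − ZAR 57,982,000.00

Profit: ZAR 509,496.10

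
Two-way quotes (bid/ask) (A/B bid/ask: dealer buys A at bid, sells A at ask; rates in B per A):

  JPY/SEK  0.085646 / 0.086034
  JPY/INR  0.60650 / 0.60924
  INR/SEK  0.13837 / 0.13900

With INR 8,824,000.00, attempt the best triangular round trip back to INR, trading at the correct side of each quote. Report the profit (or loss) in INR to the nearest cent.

Net profit: INR 100,201.64

Best loop INR → JPY → SEK → INR:
INR 8,824,000.00 ÷ 0.60924 (buy JPY at ask) = JPY 14,483,619
JPY 14,483,619 × 0.085646 (sell JPY at bid) = SEK 1,240,464.03
SEK 1,240,464.03 ÷ 0.13900 (buy INR at ask) = INR 8,924,201.64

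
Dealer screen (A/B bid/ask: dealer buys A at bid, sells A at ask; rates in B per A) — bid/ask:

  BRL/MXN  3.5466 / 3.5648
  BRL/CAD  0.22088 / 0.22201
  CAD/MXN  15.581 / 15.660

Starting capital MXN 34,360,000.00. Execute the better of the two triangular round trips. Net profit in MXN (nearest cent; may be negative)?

Best loop MXN → CAD → BRL → MXN:
MXN 34,360,000.00 ÷ 15.660 (buy CAD at ask) = CAD 2,194,125.16
CAD 2,194,125.16 ÷ 0.22201 (buy BRL at ask) = BRL 9,883,001.48
BRL 9,883,001.48 × 3.5466 (sell BRL at bid) = MXN 35,051,053.07

Net profit: MXN 691,053.07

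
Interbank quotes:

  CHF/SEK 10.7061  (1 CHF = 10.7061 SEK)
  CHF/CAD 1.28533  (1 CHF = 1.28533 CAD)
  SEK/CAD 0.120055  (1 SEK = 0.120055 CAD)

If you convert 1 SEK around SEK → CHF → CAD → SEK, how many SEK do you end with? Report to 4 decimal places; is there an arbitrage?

1.0000 (no arbitrage)

Around SEK → CHF → CAD → SEK: 1 ÷ 10.7061 × 1.28533 ÷ 0.120055 = 1.000007
Product ≈ 1 (deviation 0.001%, within rounding noise).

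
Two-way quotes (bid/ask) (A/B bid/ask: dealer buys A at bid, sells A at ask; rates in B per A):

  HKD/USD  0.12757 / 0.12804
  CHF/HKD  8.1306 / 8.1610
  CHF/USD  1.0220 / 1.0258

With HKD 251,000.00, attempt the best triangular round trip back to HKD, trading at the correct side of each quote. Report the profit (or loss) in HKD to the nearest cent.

Best loop HKD → USD → CHF → HKD:
HKD 251,000.00 × 0.12757 (sell HKD at bid) = USD 32,020.07
USD 32,020.07 ÷ 1.0258 (buy CHF at ask) = CHF 31,214.73
CHF 31,214.73 × 8.1306 (sell CHF at bid) = HKD 253,794.48

Net profit: HKD 2,794.48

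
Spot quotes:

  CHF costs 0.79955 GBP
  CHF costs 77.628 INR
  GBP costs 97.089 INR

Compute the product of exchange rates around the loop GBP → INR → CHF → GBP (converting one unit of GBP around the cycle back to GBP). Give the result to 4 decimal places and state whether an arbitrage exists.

Around GBP → INR → CHF → GBP: 1 × 97.089 ÷ 77.628 × 0.79955 = 0.999994
Product ≈ 1 (deviation 0.001%, within rounding noise).

1.0000 (no arbitrage)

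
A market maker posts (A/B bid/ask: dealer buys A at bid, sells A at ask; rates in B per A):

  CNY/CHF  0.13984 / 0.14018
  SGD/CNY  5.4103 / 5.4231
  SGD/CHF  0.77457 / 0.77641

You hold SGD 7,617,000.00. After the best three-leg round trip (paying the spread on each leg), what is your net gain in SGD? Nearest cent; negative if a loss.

Net profit: SGD 143,879.84

Best loop SGD → CHF → CNY → SGD:
SGD 7,617,000.00 × 0.77457 (sell SGD at bid) = CHF 5,899,899.69
CHF 5,899,899.69 ÷ 0.14018 (buy CNY at ask) = CNY 42,088,027.46
CNY 42,088,027.46 ÷ 5.4231 (buy SGD at ask) = SGD 7,760,879.84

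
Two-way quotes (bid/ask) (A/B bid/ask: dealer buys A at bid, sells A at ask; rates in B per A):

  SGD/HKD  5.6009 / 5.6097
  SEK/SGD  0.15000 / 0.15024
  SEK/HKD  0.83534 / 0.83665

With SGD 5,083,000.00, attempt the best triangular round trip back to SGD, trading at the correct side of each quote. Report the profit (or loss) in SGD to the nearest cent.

Best loop SGD → HKD → SEK → SGD:
SGD 5,083,000.00 × 5.6009 (sell SGD at bid) = HKD 28,469,374.70
HKD 28,469,374.70 ÷ 0.83665 (buy SEK at ask) = SEK 34,027,818.92
SEK 34,027,818.92 × 0.15000 (sell SEK at bid) = SGD 5,104,172.84

Net profit: SGD 21,172.84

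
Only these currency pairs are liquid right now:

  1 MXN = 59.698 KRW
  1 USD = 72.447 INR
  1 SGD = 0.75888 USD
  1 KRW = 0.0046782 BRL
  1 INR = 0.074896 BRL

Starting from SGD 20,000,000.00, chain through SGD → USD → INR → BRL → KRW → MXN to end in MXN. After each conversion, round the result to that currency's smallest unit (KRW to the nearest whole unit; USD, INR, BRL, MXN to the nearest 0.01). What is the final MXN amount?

MXN 294,878,810.98

SGD 20,000,000.00 × 0.75888 = USD 15,177,600.00
USD 15,177,600.00 × 72.447 = INR 1,099,571,587.20
INR 1,099,571,587.20 × 0.074896 = BRL 82,353,513.59
BRL 82,353,513.59 ÷ 0.0046782 = KRW 17,603,675,258
KRW 17,603,675,258 ÷ 59.698 = MXN 294,878,810.98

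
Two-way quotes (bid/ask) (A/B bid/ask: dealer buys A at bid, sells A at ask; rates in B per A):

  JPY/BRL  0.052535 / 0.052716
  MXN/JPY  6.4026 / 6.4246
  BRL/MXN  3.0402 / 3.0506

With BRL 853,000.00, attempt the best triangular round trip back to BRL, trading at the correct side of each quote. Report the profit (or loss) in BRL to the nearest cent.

Net profit: BRL 19,280.76

Best loop BRL → MXN → JPY → BRL:
BRL 853,000.00 × 3.0402 (sell BRL at bid) = MXN 2,593,290.60
MXN 2,593,290.60 × 6.4026 (sell MXN at bid) = JPY 16,603,802
JPY 16,603,802 × 0.052535 (sell JPY at bid) = BRL 872,280.76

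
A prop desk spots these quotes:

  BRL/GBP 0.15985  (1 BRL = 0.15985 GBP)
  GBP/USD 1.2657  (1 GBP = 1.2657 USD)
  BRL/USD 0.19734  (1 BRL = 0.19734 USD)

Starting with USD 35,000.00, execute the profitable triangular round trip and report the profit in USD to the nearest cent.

Profitable loop is USD → BRL → GBP → USD:
USD 35,000.00 ÷ 0.19734 = BRL 177,358.87
BRL 177,358.87 × 0.15985 = GBP 28,350.82
GBP 28,350.82 × 1.2657 = USD 35,883.63
Profit = USD 35,883.63 − USD 35,000.00

Profit: USD 883.63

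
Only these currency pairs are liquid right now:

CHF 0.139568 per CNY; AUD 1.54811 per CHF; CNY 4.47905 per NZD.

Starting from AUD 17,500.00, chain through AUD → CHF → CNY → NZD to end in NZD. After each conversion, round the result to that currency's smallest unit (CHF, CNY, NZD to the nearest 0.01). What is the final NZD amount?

NZD 18,082.76

AUD 17,500.00 ÷ 1.54811 = CHF 11,304.11
CHF 11,304.11 ÷ 0.139568 = CNY 80,993.57
CNY 80,993.57 ÷ 4.47905 = NZD 18,082.76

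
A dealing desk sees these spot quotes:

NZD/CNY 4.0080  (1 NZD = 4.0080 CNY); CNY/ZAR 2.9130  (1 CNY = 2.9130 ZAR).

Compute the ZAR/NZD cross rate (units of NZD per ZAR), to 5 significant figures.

ZAR/NZD = 0.085651

1 ZAR ÷ 2.9130 = 0.343289 CNY
0.343289 CNY ÷ 4.0080 = 0.0856509 NZD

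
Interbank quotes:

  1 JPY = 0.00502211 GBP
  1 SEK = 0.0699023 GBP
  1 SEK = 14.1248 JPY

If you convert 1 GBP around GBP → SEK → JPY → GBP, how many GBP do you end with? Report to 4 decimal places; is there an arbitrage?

Around GBP → SEK → JPY → GBP: 1 ÷ 0.0699023 × 14.1248 × 0.00502211 = 1.014792
Product > 1; profitable direction is GBP → SEK → JPY → GBP.

1.0148 (arbitrage exists)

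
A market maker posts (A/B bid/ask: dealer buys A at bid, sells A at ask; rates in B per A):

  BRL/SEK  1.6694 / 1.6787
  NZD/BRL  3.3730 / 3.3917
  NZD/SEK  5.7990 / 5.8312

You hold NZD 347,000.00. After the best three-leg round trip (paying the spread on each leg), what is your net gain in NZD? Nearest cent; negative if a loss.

Best loop NZD → SEK → BRL → NZD:
NZD 347,000.00 × 5.7990 (sell NZD at bid) = SEK 2,012,253.00
SEK 2,012,253.00 ÷ 1.6787 (buy BRL at ask) = BRL 1,198,697.21
BRL 1,198,697.21 ÷ 3.3917 (buy NZD at ask) = NZD 353,420.76

Net profit: NZD 6,420.76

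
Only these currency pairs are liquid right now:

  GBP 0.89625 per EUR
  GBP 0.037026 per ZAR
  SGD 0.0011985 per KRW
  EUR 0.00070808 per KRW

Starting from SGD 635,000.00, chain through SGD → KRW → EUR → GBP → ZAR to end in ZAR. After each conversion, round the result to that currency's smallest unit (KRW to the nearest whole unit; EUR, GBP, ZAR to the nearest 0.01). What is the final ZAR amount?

ZAR 9,081,140.55

SGD 635,000.00 ÷ 0.0011985 = KRW 529,828,953
KRW 529,828,953 × 0.00070808 = EUR 375,161.29
EUR 375,161.29 × 0.89625 = GBP 336,238.31
GBP 336,238.31 ÷ 0.037026 = ZAR 9,081,140.55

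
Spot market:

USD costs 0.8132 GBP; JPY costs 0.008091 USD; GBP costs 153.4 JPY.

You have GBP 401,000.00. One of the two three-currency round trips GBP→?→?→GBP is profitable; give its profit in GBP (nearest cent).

Profitable loop is GBP → JPY → USD → GBP:
GBP 401,000.00 × 153.4 = JPY 61,513,400
JPY 61,513,400 × 0.008091 = USD 497,704.92
USD 497,704.92 × 0.8132 = GBP 404,733.64
Profit = GBP 404,733.64 − GBP 401,000.00

Profit: GBP 3,733.64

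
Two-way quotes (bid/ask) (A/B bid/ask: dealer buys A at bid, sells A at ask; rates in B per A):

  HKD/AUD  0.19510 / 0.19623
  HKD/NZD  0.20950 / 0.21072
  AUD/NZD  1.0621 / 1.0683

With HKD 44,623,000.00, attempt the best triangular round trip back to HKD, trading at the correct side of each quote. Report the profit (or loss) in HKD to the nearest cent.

Net result: HKD -28,206.26 (no profitable arbitrage after spreads)

Best loop HKD → NZD → AUD → HKD:
HKD 44,623,000.00 × 0.20950 (sell HKD at bid) = NZD 9,348,518.50
NZD 9,348,518.50 ÷ 1.0683 (buy AUD at ask) = AUD 8,750,836.38
AUD 8,750,836.38 ÷ 0.19623 (buy HKD at ask) = HKD 44,594,793.74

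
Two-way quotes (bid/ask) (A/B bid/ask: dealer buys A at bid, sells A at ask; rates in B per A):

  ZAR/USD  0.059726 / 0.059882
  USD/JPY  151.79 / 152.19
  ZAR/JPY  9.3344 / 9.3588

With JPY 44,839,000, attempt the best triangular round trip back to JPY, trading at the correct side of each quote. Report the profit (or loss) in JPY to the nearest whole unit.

Net profit: JPY 1,087,136

Best loop JPY → USD → ZAR → JPY:
JPY 44,839,000 ÷ 152.19 (buy USD at ask) = USD 294,625.14
USD 294,625.14 ÷ 0.059882 (buy ZAR at ask) = ZAR 4,920,095.18
ZAR 4,920,095.18 × 9.3344 (sell ZAR at bid) = JPY 45,926,136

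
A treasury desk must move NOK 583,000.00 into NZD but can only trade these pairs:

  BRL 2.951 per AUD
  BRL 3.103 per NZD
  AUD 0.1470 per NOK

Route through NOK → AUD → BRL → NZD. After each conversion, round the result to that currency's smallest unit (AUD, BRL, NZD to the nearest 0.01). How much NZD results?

NOK 583,000.00 × 0.1470 = AUD 85,701.00
AUD 85,701.00 × 2.951 = BRL 252,903.65
BRL 252,903.65 ÷ 3.103 = NZD 81,502.95

NZD 81,502.95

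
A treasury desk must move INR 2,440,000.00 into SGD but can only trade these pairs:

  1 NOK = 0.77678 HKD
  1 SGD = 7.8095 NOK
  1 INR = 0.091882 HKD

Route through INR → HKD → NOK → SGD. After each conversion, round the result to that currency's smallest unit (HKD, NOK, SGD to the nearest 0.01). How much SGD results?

SGD 36,957.19

INR 2,440,000.00 × 0.091882 = HKD 224,192.08
HKD 224,192.08 ÷ 0.77678 = NOK 288,617.21
NOK 288,617.21 ÷ 7.8095 = SGD 36,957.19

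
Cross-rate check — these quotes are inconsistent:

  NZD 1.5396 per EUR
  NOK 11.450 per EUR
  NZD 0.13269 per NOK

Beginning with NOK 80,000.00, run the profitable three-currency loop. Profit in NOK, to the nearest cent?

Profit: NOK 1,068.89

Profitable loop is NOK → EUR → NZD → NOK:
NOK 80,000.00 ÷ 11.450 = EUR 6,986.90
EUR 6,986.90 × 1.5396 = NZD 10,757.03
NZD 10,757.03 ÷ 0.13269 = NOK 81,068.89
Profit = NOK 81,068.89 − NOK 80,000.00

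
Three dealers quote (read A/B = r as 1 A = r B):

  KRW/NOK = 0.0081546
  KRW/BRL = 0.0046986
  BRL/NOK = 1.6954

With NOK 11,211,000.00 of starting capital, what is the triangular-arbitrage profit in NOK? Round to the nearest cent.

Profit: NOK 265,418.11

Profitable loop is NOK → BRL → KRW → NOK:
NOK 11,211,000.00 ÷ 1.6954 = BRL 6,612,598.80
BRL 6,612,598.80 ÷ 0.0046986 = KRW 1,407,355,126
KRW 1,407,355,126 × 0.0081546 = NOK 11,476,418.11
Profit = NOK 11,476,418.11 − NOK 11,211,000.00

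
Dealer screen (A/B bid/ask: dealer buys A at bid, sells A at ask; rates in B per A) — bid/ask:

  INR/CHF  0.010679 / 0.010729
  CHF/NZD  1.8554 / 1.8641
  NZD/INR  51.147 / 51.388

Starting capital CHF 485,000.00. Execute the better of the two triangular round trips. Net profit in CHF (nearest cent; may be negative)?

Best loop CHF → NZD → INR → CHF:
CHF 485,000.00 × 1.8554 (sell CHF at bid) = NZD 899,869.00
NZD 899,869.00 × 51.147 (sell NZD at bid) = INR 46,025,599.74
INR 46,025,599.74 × 0.010679 (sell INR at bid) = CHF 491,507.38

Net profit: CHF 6,507.38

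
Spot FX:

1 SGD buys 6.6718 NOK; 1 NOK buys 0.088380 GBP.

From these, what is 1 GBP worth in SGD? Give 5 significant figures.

1 GBP ÷ 0.088380 = 11.3148 NOK
11.3148 NOK ÷ 6.6718 = 1.69591 SGD

GBP/SGD = 1.6959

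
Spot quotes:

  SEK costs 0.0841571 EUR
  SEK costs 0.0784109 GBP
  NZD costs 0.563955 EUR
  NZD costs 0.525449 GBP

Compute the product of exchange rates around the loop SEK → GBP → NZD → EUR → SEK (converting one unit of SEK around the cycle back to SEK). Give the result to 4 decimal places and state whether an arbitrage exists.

1.0000 (no arbitrage)

Around SEK → GBP → NZD → EUR → SEK: 1 × 0.0784109 ÷ 0.525449 × 0.563955 ÷ 0.0841571 = 0.999999
Product ≈ 1 (deviation 0.000%, within rounding noise).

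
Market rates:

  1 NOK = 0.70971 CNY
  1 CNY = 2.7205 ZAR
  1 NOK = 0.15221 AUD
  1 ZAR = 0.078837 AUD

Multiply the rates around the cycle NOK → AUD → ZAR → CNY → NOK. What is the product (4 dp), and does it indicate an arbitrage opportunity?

Around NOK → AUD → ZAR → CNY → NOK: 1 × 0.15221 ÷ 0.078837 ÷ 2.7205 ÷ 0.70971 = 0.999962
Product ≈ 1 (deviation 0.004%, within rounding noise).

1.0000 (no arbitrage)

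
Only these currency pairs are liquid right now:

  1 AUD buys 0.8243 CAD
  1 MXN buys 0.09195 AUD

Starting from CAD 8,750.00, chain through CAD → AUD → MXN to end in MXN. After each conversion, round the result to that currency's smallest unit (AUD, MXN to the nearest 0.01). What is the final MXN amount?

CAD 8,750.00 ÷ 0.8243 = AUD 10,615.07
AUD 10,615.07 ÷ 0.09195 = MXN 115,443.94

MXN 115,443.94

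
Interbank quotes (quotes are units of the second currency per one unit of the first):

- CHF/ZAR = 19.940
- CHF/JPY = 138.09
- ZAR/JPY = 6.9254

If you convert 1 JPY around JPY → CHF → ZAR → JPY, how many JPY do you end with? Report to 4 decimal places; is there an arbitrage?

1.0000 (no arbitrage)

Around JPY → CHF → ZAR → JPY: 1 ÷ 138.09 × 19.940 × 6.9254 = 1.000018
Product ≈ 1 (deviation 0.002%, within rounding noise).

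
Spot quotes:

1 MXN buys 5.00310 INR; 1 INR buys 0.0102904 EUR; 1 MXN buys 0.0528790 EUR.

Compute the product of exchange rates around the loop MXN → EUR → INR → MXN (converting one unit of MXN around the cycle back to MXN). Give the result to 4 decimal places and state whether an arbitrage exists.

1.0271 (arbitrage exists)

Around MXN → EUR → INR → MXN: 1 × 0.0528790 ÷ 0.0102904 ÷ 5.00310 = 1.027098
Product > 1; profitable direction is MXN → EUR → INR → MXN.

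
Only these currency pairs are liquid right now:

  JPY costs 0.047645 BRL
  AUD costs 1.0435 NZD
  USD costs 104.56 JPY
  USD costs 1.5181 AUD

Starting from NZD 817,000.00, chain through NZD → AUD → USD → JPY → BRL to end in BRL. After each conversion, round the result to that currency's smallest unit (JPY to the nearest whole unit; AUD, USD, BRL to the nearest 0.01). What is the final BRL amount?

NZD 817,000.00 ÷ 1.0435 = AUD 782,942.02
AUD 782,942.02 ÷ 1.5181 = USD 515,738.11
USD 515,738.11 × 104.56 = JPY 53,925,577
JPY 53,925,577 × 0.047645 = BRL 2,569,284.12

BRL 2,569,284.12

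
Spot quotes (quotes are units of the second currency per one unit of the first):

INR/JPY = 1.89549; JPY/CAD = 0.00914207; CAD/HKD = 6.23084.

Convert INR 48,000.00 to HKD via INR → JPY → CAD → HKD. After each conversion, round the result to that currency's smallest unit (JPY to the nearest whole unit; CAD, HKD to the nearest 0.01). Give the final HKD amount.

INR 48,000.00 × 1.89549 = JPY 90,984
JPY 90,984 × 0.00914207 = CAD 831.78
CAD 831.78 × 6.23084 = HKD 5,182.69

HKD 5,182.69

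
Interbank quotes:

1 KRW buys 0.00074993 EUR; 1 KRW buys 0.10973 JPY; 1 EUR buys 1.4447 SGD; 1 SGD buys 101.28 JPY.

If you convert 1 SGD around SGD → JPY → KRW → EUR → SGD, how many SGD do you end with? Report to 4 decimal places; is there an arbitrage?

1.0000 (no arbitrage)

Around SGD → JPY → KRW → EUR → SGD: 1 × 101.28 ÷ 0.10973 × 0.00074993 × 1.4447 = 0.999992
Product ≈ 1 (deviation 0.001%, within rounding noise).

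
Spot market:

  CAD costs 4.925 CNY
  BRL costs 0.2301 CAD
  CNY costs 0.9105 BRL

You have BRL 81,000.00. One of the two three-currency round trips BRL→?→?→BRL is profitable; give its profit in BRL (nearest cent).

Profit: BRL 2,577.20

Profitable loop is BRL → CAD → CNY → BRL:
BRL 81,000.00 × 0.2301 = CAD 18,638.10
CAD 18,638.10 × 4.925 = CNY 91,792.64
CNY 91,792.64 × 0.9105 = BRL 83,577.20
Profit = BRL 83,577.20 − BRL 81,000.00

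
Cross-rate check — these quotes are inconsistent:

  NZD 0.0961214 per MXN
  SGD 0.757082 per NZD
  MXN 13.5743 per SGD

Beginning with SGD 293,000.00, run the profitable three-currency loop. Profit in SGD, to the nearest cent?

Profitable loop is SGD → NZD → MXN → SGD:
SGD 293,000.00 ÷ 0.757082 = NZD 387,012.24
NZD 387,012.24 ÷ 0.0961214 = MXN 4,026,285.92
MXN 4,026,285.92 ÷ 13.5743 = SGD 296,610.94
Profit = SGD 296,610.94 − SGD 293,000.00

Profit: SGD 3,610.94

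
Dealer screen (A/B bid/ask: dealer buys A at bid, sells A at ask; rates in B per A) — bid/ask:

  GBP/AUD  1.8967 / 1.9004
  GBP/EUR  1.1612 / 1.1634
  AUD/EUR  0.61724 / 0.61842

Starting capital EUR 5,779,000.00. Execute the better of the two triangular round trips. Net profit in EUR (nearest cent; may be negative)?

Net profit: EUR 36,356.48

Best loop EUR → GBP → AUD → EUR:
EUR 5,779,000.00 ÷ 1.1634 (buy GBP at ask) = GBP 4,967,337.12
GBP 4,967,337.12 × 1.8967 (sell GBP at bid) = AUD 9,421,548.31
AUD 9,421,548.31 × 0.61724 (sell AUD at bid) = EUR 5,815,356.48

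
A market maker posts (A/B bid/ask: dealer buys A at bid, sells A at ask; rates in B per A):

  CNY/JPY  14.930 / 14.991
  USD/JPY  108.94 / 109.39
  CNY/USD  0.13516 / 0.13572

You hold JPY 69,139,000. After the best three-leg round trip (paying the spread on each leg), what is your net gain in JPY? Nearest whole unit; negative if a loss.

Best loop JPY → USD → CNY → JPY:
JPY 69,139,000 ÷ 109.39 (buy USD at ask) = USD 632,041.32
USD 632,041.32 ÷ 0.13572 (buy CNY at ask) = CNY 4,656,950.49
CNY 4,656,950.49 × 14.930 (sell CNY at bid) = JPY 69,528,271

Net profit: JPY 389,271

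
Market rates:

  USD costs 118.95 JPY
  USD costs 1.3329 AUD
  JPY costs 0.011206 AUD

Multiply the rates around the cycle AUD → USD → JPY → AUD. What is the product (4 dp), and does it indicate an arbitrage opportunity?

Around AUD → USD → JPY → AUD: 1 ÷ 1.3329 × 118.95 × 0.011206 = 1.000040
Product ≈ 1 (deviation 0.004%, within rounding noise).

1.0000 (no arbitrage)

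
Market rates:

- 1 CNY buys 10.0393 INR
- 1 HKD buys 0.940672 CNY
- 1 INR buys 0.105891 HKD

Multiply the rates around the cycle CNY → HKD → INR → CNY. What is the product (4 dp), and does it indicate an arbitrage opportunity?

Around CNY → HKD → INR → CNY: 1 ÷ 0.940672 ÷ 0.105891 ÷ 10.0393 = 0.999998
Product ≈ 1 (deviation 0.000%, within rounding noise).

1.0000 (no arbitrage)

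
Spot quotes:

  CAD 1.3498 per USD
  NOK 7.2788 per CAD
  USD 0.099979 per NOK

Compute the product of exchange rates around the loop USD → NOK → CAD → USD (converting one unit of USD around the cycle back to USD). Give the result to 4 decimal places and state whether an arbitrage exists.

1.0180 (arbitrage exists)

Around USD → NOK → CAD → USD: 1 ÷ 0.099979 ÷ 7.2788 ÷ 1.3498 = 1.018033
Product > 1; profitable direction is USD → NOK → CAD → USD.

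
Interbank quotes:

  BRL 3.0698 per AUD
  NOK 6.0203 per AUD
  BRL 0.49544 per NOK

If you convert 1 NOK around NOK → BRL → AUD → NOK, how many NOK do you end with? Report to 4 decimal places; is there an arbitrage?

0.9716 (arbitrage exists)

Around NOK → BRL → AUD → NOK: 1 × 0.49544 ÷ 3.0698 × 6.0203 = 0.971626
Product < 1; profitable direction is NOK → AUD → BRL → NOK.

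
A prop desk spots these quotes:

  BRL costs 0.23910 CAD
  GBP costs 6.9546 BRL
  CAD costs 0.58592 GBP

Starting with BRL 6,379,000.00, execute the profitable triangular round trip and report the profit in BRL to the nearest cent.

Profit: BRL 168,304.62

Profitable loop is BRL → GBP → CAD → BRL:
BRL 6,379,000.00 ÷ 6.9546 = GBP 917,234.64
GBP 917,234.64 ÷ 0.58592 = CAD 1,565,460.53
CAD 1,565,460.53 ÷ 0.23910 = BRL 6,547,304.62
Profit = BRL 6,547,304.62 − BRL 6,379,000.00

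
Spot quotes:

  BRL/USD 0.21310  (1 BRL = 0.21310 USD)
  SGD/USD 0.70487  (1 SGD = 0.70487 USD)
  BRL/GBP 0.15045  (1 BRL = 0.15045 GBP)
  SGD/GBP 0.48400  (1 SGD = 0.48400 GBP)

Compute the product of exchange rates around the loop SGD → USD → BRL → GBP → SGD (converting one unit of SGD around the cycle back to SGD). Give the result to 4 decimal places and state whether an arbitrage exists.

1.0282 (arbitrage exists)

Around SGD → USD → BRL → GBP → SGD: 1 × 0.70487 ÷ 0.21310 × 0.15045 ÷ 0.48400 = 1.028188
Product > 1; profitable direction is SGD → USD → BRL → GBP → SGD.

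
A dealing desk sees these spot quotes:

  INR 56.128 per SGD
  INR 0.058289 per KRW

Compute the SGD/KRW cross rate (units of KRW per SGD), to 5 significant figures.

1 SGD × 56.128 = 56.128 INR
56.128 INR ÷ 0.058289 = 962.926 KRW

SGD/KRW = 962.93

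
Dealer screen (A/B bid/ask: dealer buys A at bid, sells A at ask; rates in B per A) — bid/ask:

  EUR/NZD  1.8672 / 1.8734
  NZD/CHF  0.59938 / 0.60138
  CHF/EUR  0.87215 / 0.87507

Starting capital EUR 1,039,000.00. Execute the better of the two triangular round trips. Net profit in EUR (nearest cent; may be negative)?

Net profit: EUR 14,885.08

Best loop EUR → CHF → NZD → EUR:
EUR 1,039,000.00 ÷ 0.87507 (buy CHF at ask) = CHF 1,187,333.58
CHF 1,187,333.58 ÷ 0.60138 (buy NZD at ask) = NZD 1,974,348.31
NZD 1,974,348.31 ÷ 1.8734 (buy EUR at ask) = EUR 1,053,885.08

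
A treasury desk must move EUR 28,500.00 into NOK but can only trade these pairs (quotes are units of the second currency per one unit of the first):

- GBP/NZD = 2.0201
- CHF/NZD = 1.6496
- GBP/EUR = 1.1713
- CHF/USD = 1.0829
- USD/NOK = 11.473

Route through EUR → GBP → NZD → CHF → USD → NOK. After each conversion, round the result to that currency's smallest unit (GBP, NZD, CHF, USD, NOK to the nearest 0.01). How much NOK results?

NOK 370,199.86

EUR 28,500.00 ÷ 1.1713 = GBP 24,331.94
GBP 24,331.94 × 2.0201 = NZD 49,152.95
NZD 49,152.95 ÷ 1.6496 = CHF 29,796.89
CHF 29,796.89 × 1.0829 = USD 32,267.05
USD 32,267.05 × 11.473 = NOK 370,199.86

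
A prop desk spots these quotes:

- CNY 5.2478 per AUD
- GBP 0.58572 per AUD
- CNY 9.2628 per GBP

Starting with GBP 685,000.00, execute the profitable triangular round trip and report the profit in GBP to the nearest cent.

Profitable loop is GBP → CNY → AUD → GBP:
GBP 685,000.00 × 9.2628 = CNY 6,345,018.00
CNY 6,345,018.00 ÷ 5.2478 = AUD 1,209,081.52
AUD 1,209,081.52 × 0.58572 = GBP 708,183.23
Profit = GBP 708,183.23 − GBP 685,000.00

Profit: GBP 23,183.23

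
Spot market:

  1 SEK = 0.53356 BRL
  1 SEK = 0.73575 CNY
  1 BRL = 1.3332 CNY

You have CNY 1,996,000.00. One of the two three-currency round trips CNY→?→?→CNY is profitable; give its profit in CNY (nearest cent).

Profit: CNY 68,487.41

Profitable loop is CNY → BRL → SEK → CNY:
CNY 1,996,000.00 ÷ 1.3332 = BRL 1,497,149.71
BRL 1,497,149.71 ÷ 0.53356 = SEK 2,805,963.18
SEK 2,805,963.18 × 0.73575 = CNY 2,064,487.41
Profit = CNY 2,064,487.41 − CNY 1,996,000.00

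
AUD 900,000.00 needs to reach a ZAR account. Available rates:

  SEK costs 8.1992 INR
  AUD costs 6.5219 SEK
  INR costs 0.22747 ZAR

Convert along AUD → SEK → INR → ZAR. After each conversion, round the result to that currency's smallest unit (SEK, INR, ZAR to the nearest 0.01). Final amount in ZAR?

ZAR 10,947,431.91

AUD 900,000.00 × 6.5219 = SEK 5,869,710.00
SEK 5,869,710.00 × 8.1992 = INR 48,126,926.23
INR 48,126,926.23 × 0.22747 = ZAR 10,947,431.91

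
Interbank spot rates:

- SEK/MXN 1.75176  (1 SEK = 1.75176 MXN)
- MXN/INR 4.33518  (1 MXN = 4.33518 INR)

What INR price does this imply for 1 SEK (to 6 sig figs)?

1 SEK × 1.75176 = 1.75176 MXN
1.75176 MXN × 4.33518 = 7.59419 INR

SEK/INR = 7.59419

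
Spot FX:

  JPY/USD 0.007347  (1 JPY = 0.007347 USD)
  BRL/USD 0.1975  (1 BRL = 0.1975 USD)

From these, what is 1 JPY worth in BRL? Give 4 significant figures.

1 JPY × 0.007347 = 0.007347 USD
0.007347 USD ÷ 0.1975 = 0.0372 BRL

JPY/BRL = 0.03720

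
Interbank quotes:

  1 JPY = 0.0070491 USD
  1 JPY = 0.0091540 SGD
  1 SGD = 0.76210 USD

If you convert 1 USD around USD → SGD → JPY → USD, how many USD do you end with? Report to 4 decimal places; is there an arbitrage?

Around USD → SGD → JPY → USD: 1 ÷ 0.76210 ÷ 0.0091540 × 0.0070491 = 1.010441
Product > 1; profitable direction is USD → SGD → JPY → USD.

1.0104 (arbitrage exists)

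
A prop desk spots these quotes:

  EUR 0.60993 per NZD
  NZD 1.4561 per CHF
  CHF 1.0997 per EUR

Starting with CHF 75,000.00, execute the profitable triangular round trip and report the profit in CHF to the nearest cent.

Profitable loop is CHF → EUR → NZD → CHF:
CHF 75,000.00 ÷ 1.0997 = EUR 68,200.42
EUR 68,200.42 ÷ 0.60993 = NZD 111,816.80
NZD 111,816.80 ÷ 1.4561 = CHF 76,791.98
Profit = CHF 76,791.98 − CHF 75,000.00

Profit: CHF 1,791.98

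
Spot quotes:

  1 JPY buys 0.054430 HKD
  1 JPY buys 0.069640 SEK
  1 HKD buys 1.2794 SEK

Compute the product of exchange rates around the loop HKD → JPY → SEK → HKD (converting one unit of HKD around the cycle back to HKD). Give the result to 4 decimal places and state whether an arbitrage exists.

1.0000 (no arbitrage)

Around HKD → JPY → SEK → HKD: 1 ÷ 0.054430 × 0.069640 ÷ 1.2794 = 1.000032
Product ≈ 1 (deviation 0.003%, within rounding noise).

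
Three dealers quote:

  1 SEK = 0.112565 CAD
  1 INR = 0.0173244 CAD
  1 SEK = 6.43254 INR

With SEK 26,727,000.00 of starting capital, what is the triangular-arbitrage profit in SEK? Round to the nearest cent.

Profit: SEK 269,837.43

Profitable loop is SEK → CAD → INR → SEK:
SEK 26,727,000.00 × 0.112565 = CAD 3,008,524.75
CAD 3,008,524.75 ÷ 0.0173244 = INR 173,658,236.65
INR 173,658,236.65 ÷ 6.43254 = SEK 26,996,837.43
Profit = SEK 26,996,837.43 − SEK 26,727,000.00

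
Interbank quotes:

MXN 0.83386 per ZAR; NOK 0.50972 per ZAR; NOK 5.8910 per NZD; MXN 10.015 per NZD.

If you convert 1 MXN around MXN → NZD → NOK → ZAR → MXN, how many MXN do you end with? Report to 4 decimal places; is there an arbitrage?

Around MXN → NZD → NOK → ZAR → MXN: 1 ÷ 10.015 × 5.8910 ÷ 0.50972 × 0.83386 = 0.962276
Product < 1; profitable direction is MXN → ZAR → NOK → NZD → MXN.

0.9623 (arbitrage exists)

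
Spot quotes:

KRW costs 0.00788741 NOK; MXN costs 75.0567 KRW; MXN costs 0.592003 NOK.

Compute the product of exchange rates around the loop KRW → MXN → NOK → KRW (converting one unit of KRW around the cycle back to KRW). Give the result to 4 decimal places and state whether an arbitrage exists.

Around KRW → MXN → NOK → KRW: 1 ÷ 75.0567 × 0.592003 ÷ 0.00788741 = 1.000000
Product ≈ 1 (deviation 0.000%, within rounding noise).

1.0000 (no arbitrage)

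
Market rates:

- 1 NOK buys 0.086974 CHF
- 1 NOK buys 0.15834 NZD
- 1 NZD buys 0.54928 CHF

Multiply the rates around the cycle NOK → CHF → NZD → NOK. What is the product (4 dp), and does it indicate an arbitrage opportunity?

Around NOK → CHF → NZD → NOK: 1 × 0.086974 ÷ 0.54928 ÷ 0.15834 = 1.000012
Product ≈ 1 (deviation 0.001%, within rounding noise).

1.0000 (no arbitrage)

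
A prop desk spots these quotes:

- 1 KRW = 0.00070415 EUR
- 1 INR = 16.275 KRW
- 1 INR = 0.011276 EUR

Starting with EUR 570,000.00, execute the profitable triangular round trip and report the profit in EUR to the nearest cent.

Profit: EUR 9,303.26

Profitable loop is EUR → INR → KRW → EUR:
EUR 570,000.00 ÷ 0.011276 = INR 50,549,840.37
INR 50,549,840.37 × 16.275 = KRW 822,698,652
KRW 822,698,652 × 0.00070415 = EUR 579,303.26
Profit = EUR 579,303.26 − EUR 570,000.00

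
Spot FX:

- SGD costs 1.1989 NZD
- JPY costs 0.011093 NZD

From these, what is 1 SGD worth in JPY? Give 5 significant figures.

SGD/JPY = 108.08

1 SGD × 1.1989 = 1.1989 NZD
1.1989 NZD ÷ 0.011093 = 108.077 JPY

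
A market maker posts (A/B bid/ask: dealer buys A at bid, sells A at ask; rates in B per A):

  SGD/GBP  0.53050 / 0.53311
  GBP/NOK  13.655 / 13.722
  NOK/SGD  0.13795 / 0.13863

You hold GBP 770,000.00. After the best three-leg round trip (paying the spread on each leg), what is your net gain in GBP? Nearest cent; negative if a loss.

Net result: GBP -533.84 (no profitable arbitrage after spreads)

Best loop GBP → NOK → SGD → GBP:
GBP 770,000.00 × 13.655 (sell GBP at bid) = NOK 10,514,350.00
NOK 10,514,350.00 × 0.13795 (sell NOK at bid) = SGD 1,450,454.58
SGD 1,450,454.58 × 0.53050 (sell SGD at bid) = GBP 769,466.16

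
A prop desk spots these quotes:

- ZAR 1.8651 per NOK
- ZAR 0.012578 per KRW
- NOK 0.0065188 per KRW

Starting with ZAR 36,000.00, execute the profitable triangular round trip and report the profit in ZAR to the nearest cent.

Profitable loop is ZAR → NOK → KRW → ZAR:
ZAR 36,000.00 ÷ 1.8651 = NOK 19,301.91
NOK 19,301.91 ÷ 0.0065188 = KRW 2,960,961
KRW 2,960,961 × 0.012578 = ZAR 37,242.97
Profit = ZAR 37,242.97 − ZAR 36,000.00

Profit: ZAR 1,242.97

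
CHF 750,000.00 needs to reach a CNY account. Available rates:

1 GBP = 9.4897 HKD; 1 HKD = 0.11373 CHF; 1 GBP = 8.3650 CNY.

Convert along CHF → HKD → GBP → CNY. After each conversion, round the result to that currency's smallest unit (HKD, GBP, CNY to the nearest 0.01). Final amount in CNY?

CHF 750,000.00 ÷ 0.11373 = HKD 6,594,566.08
HKD 6,594,566.08 ÷ 9.4897 = GBP 694,918.29
GBP 694,918.29 × 8.3650 = CNY 5,812,991.50

CNY 5,812,991.50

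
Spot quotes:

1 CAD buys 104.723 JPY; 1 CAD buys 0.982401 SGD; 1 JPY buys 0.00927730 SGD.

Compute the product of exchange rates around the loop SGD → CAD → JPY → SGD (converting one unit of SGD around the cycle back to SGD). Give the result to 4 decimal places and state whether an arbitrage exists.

0.9890 (arbitrage exists)

Around SGD → CAD → JPY → SGD: 1 ÷ 0.982401 × 104.723 × 0.00927730 = 0.988951
Product < 1; profitable direction is SGD → JPY → CAD → SGD.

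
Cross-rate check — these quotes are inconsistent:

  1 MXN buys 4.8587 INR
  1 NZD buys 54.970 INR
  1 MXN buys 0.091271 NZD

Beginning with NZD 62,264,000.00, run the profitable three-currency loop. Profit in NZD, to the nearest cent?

Profit: NZD 2,030,745.10

Profitable loop is NZD → INR → MXN → NZD:
NZD 62,264,000.00 × 54.970 = INR 3,422,652,080.00
INR 3,422,652,080.00 ÷ 4.8587 = MXN 704,437,829.05
MXN 704,437,829.05 × 0.091271 = NZD 64,294,745.10
Profit = NZD 64,294,745.10 − NZD 62,264,000.00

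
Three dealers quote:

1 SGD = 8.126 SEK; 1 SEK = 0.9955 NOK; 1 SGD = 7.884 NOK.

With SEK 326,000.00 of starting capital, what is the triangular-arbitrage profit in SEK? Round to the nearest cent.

Profitable loop is SEK → NOK → SGD → SEK:
SEK 326,000.00 × 0.9955 = NOK 324,533.00
NOK 324,533.00 ÷ 7.884 = SGD 41,163.50
SGD 41,163.50 × 8.126 = SEK 334,494.57
Profit = SEK 334,494.57 − SEK 326,000.00

Profit: SEK 8,494.57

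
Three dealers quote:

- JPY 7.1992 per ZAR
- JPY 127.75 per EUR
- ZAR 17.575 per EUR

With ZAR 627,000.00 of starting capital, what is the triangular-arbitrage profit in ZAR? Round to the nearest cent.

Profitable loop is ZAR → EUR → JPY → ZAR:
ZAR 627,000.00 ÷ 17.575 = EUR 35,675.68
EUR 35,675.68 × 127.75 = JPY 4,557,568
JPY 4,557,568 ÷ 7.1992 = ZAR 633,065.84
Profit = ZAR 633,065.84 − ZAR 627,000.00

Profit: ZAR 6,065.84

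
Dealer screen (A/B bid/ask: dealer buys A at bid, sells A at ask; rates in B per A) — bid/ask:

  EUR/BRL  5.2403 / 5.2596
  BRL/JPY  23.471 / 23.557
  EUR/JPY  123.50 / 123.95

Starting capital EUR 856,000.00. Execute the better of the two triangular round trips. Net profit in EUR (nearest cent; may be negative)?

Best loop EUR → JPY → BRL → EUR:
EUR 856,000.00 × 123.50 (sell EUR at bid) = JPY 105,716,000
JPY 105,716,000 ÷ 23.557 (buy BRL at ask) = BRL 4,487,668.21
BRL 4,487,668.21 ÷ 5.2596 (buy EUR at ask) = EUR 853,233.75

Net result: EUR -2,766.25 (no profitable arbitrage after spreads)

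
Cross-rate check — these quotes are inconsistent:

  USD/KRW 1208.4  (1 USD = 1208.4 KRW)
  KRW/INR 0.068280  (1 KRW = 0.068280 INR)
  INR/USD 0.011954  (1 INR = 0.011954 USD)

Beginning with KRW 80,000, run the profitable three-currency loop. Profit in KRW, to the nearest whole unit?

Profitable loop is KRW → USD → INR → KRW:
KRW 80,000 ÷ 1208.4 = USD 66.20
USD 66.20 ÷ 0.011954 = INR 5,538.17
INR 5,538.17 ÷ 0.068280 = KRW 81,110
Profit = KRW 81,110 − KRW 80,000

Profit: KRW 1,110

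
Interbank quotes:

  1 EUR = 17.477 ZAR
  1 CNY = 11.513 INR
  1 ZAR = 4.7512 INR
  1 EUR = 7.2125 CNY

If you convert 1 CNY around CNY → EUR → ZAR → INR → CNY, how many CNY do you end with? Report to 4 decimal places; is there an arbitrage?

Around CNY → EUR → ZAR → INR → CNY: 1 ÷ 7.2125 × 17.477 × 4.7512 ÷ 11.513 = 0.999990
Product ≈ 1 (deviation 0.001%, within rounding noise).

1.0000 (no arbitrage)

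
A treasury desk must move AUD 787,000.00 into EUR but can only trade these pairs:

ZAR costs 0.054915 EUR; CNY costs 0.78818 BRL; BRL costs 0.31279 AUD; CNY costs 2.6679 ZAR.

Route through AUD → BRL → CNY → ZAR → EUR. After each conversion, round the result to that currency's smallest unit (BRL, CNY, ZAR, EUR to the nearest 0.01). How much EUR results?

EUR 467,688.83

AUD 787,000.00 ÷ 0.31279 = BRL 2,516,065.09
BRL 2,516,065.09 ÷ 0.78818 = CNY 3,192,246.81
CNY 3,192,246.81 × 2.6679 = ZAR 8,516,595.26
ZAR 8,516,595.26 × 0.054915 = EUR 467,688.83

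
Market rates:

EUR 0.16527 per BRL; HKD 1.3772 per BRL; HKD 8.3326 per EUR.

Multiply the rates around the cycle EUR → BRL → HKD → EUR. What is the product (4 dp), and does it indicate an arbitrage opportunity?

1.0001 (no arbitrage)

Around EUR → BRL → HKD → EUR: 1 ÷ 0.16527 × 1.3772 ÷ 8.3326 = 1.000052
Product ≈ 1 (deviation 0.005%, within rounding noise).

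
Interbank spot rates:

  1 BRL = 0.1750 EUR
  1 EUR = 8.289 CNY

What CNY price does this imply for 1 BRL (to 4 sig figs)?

1 BRL × 0.1750 = 0.175 EUR
0.175 EUR × 8.289 = 1.45057 CNY

BRL/CNY = 1.451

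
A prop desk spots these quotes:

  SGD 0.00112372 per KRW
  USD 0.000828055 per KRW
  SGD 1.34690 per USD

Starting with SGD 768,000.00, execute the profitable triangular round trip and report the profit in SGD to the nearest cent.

Profitable loop is SGD → USD → KRW → SGD:
SGD 768,000.00 ÷ 1.34690 = USD 570,198.23
USD 570,198.23 ÷ 0.000828055 = KRW 688,599,469
KRW 688,599,469 × 0.00112372 = SGD 773,792.99
Profit = SGD 773,792.99 − SGD 768,000.00

Profit: SGD 5,792.99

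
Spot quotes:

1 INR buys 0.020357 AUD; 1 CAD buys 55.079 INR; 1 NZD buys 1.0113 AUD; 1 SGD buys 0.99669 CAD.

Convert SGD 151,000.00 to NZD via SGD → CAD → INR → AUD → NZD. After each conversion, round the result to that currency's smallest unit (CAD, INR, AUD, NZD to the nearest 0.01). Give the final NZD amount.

SGD 151,000.00 × 0.99669 = CAD 150,500.19
CAD 150,500.19 × 55.079 = INR 8,289,399.97
INR 8,289,399.97 × 0.020357 = AUD 168,747.32
AUD 168,747.32 ÷ 1.0113 = NZD 166,861.78

NZD 166,861.78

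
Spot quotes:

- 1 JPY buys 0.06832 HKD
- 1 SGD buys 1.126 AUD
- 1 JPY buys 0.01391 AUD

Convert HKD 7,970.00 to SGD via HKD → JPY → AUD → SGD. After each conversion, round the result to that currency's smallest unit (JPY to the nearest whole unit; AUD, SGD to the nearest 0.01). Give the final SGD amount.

HKD 7,970.00 ÷ 0.06832 = JPY 116,657
JPY 116,657 × 0.01391 = AUD 1,622.70
AUD 1,622.70 ÷ 1.126 = SGD 1,441.12

SGD 1,441.12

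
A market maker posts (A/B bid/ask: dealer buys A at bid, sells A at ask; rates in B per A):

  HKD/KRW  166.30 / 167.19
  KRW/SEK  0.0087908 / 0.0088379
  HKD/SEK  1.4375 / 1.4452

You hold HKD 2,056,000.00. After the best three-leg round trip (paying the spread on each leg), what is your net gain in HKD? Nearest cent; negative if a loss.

Best loop HKD → KRW → SEK → HKD:
HKD 2,056,000.00 × 166.30 (sell HKD at bid) = KRW 341,912,800
KRW 341,912,800 × 0.0087908 (sell KRW at bid) = SEK 3,005,687.04
SEK 3,005,687.04 ÷ 1.4452 (buy HKD at ask) = HKD 2,079,772.38

Net profit: HKD 23,772.38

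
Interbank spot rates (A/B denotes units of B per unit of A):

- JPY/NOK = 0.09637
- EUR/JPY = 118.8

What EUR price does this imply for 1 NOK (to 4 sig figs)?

1 NOK ÷ 0.09637 = 10.3767 JPY
10.3767 JPY ÷ 118.8 = 0.0873457 EUR

NOK/EUR = 0.08735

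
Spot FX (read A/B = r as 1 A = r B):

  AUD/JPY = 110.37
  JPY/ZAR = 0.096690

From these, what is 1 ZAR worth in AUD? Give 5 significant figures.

1 ZAR ÷ 0.096690 = 10.3423 JPY
10.3423 JPY ÷ 110.37 = 0.093706 AUD

ZAR/AUD = 0.093706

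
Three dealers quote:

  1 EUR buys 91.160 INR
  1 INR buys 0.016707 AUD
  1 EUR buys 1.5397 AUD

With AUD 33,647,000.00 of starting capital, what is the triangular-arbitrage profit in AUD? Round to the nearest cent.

Profitable loop is AUD → INR → EUR → AUD:
AUD 33,647,000.00 ÷ 0.016707 = INR 2,013,946,250.07
INR 2,013,946,250.07 ÷ 91.160 = EUR 22,092,433.63
EUR 22,092,433.63 × 1.5397 = AUD 34,015,720.07
Profit = AUD 34,015,720.07 − AUD 33,647,000.00

Profit: AUD 368,720.07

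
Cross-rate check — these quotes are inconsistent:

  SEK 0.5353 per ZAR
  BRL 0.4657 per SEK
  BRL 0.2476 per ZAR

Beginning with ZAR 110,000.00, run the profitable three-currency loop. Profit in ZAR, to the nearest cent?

Profit: ZAR 750.46

Profitable loop is ZAR → SEK → BRL → ZAR:
ZAR 110,000.00 × 0.5353 = SEK 58,883.00
SEK 58,883.00 × 0.4657 = BRL 27,421.81
BRL 27,421.81 ÷ 0.2476 = ZAR 110,750.46
Profit = ZAR 110,750.46 − ZAR 110,000.00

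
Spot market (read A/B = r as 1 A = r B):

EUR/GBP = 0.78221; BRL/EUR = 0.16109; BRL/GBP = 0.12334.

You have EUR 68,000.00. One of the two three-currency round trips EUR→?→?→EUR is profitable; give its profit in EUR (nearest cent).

Profitable loop is EUR → GBP → BRL → EUR:
EUR 68,000.00 × 0.78221 = GBP 53,190.28
GBP 53,190.28 ÷ 0.12334 = BRL 431,249.23
BRL 431,249.23 × 0.16109 = EUR 69,469.94
Profit = EUR 69,469.94 − EUR 68,000.00

Profit: EUR 1,469.94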